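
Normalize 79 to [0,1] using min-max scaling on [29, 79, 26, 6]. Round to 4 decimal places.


Min = 6, Max = 79
Range = 79 - 6 = 73
Scaled = (x - min) / (max - min)
= (79 - 6) / 73
= 73 / 73
= 1.0000

1.0000


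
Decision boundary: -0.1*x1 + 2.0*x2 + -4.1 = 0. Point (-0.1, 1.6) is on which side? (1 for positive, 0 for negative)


Compute -0.1 * -0.1 + 2.0 * 1.6 + -4.1
= 0.01 + 3.2 + -4.1
= -0.89
Since -0.89 < 0, the point is on the negative side.

0


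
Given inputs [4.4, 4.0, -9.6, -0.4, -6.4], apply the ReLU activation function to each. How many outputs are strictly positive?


ReLU(x) = max(0, x) for each element:
ReLU(4.4) = 4.4
ReLU(4.0) = 4.0
ReLU(-9.6) = 0
ReLU(-0.4) = 0
ReLU(-6.4) = 0
Active neurons (>0): 2

2


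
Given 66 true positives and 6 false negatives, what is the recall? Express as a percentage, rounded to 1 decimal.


Recall = TP / (TP + FN) * 100
= 66 / (66 + 6)
= 66 / 72
= 0.9167
= 91.7%

91.7


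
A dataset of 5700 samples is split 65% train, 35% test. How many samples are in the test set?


Train samples = 5700 * 65% = 3705
Test samples = 5700 - 3705
= 1995

1995


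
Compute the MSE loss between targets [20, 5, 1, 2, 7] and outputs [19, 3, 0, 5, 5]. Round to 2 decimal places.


Differences: [1, 2, 1, -3, 2]
Squared errors: [1, 4, 1, 9, 4]
Sum of squared errors = 19
MSE = 19 / 5 = 3.80

3.80


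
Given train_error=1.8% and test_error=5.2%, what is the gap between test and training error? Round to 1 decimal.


Generalization gap = test_error - train_error
= 5.2 - 1.8
= 3.4%
A moderate gap.

3.4


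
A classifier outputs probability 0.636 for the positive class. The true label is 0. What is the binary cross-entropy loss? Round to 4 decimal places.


For y=0: Loss = -log(1-p)
= -log(1 - 0.636)
= -log(0.364)
= -(-1.0106)
= 1.0106

1.0106


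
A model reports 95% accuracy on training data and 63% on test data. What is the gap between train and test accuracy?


Gap = train_accuracy - test_accuracy
= 95 - 63
= 32%
This large gap strongly indicates overfitting.

32


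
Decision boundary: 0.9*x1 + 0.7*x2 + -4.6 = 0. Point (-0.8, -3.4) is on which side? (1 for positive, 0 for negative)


Compute 0.9 * -0.8 + 0.7 * -3.4 + -4.6
= -0.72 + -2.38 + -4.6
= -7.7
Since -7.7 < 0, the point is on the negative side.

0


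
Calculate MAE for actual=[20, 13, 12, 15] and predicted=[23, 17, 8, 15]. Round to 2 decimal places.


Absolute errors: [3, 4, 4, 0]
Sum of absolute errors = 11
MAE = 11 / 4 = 2.75

2.75


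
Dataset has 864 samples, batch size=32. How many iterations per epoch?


Iterations per epoch = dataset_size / batch_size
= 864 / 32
= 27

27


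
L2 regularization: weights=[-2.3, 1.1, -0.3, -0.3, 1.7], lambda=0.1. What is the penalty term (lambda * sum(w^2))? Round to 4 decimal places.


Squaring each weight:
(-2.3)^2 = 5.29
1.1^2 = 1.21
(-0.3)^2 = 0.09
(-0.3)^2 = 0.09
1.7^2 = 2.89
Sum of squares = 9.57
Penalty = 0.1 * 9.57 = 0.9570

0.9570


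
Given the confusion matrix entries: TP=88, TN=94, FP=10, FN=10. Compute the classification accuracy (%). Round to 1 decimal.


Accuracy = (TP + TN) / (TP + TN + FP + FN) * 100
= (88 + 94) / (88 + 94 + 10 + 10)
= 182 / 202
= 0.901
= 90.1%

90.1


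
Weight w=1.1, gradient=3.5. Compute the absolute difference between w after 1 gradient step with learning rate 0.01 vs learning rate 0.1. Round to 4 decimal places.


With lr=0.01: w_new = 1.1 - 0.01 * 3.5 = 1.065
With lr=0.1: w_new = 1.1 - 0.1 * 3.5 = 0.75
Absolute difference = |1.065 - 0.75|
= 0.3150

0.3150


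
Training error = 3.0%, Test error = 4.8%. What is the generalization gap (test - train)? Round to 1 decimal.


Generalization gap = test_error - train_error
= 4.8 - 3.0
= 1.8%
A small gap suggests good generalization.

1.8


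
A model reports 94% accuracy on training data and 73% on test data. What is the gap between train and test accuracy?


Gap = train_accuracy - test_accuracy
= 94 - 73
= 21%
This large gap strongly indicates overfitting.

21


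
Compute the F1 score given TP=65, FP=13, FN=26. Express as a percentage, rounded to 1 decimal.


Precision = TP / (TP + FP) = 65 / 78 = 0.8333
Recall = TP / (TP + FN) = 65 / 91 = 0.7143
F1 = 2 * P * R / (P + R)
= 2 * 0.8333 * 0.7143 / (0.8333 + 0.7143)
= 1.1905 / 1.5476
= 0.7692
As percentage: 76.9%

76.9


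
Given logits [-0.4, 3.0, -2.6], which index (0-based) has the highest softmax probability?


Softmax is a monotonic transformation, so it preserves the argmax.
We need to find the index of the maximum logit.
Index 0: -0.4
Index 1: 3.0
Index 2: -2.6
Maximum logit = 3.0 at index 1

1


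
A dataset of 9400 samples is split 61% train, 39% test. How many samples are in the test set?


Train samples = 9400 * 61% = 5734
Test samples = 9400 - 5734
= 3666

3666


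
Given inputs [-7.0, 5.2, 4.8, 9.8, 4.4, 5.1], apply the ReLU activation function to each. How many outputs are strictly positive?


ReLU(x) = max(0, x) for each element:
ReLU(-7.0) = 0
ReLU(5.2) = 5.2
ReLU(4.8) = 4.8
ReLU(9.8) = 9.8
ReLU(4.4) = 4.4
ReLU(5.1) = 5.1
Active neurons (>0): 5

5


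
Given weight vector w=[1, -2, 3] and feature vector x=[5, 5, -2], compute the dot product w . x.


Element-wise products:
1 * 5 = 5
-2 * 5 = -10
3 * -2 = -6
Sum = 5 + -10 + -6
= -11

-11


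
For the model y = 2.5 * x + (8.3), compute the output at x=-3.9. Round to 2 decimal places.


y = 2.5 * -3.9 + (8.3)
= -9.75 + (8.3)
= -1.45

-1.45


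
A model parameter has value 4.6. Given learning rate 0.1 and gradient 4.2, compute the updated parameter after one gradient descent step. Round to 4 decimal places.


w_new = w_old - lr * gradient
= 4.6 - 0.1 * 4.2
= 4.6 - (0.42)
= 4.1800

4.1800


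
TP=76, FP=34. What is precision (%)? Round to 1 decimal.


Precision = TP / (TP + FP) * 100
= 76 / (76 + 34)
= 76 / 110
= 0.6909
= 69.1%

69.1


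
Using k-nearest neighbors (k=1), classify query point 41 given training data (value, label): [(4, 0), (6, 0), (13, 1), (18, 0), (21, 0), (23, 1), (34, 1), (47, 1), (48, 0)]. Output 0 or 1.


Distances from query 41:
Point 47 (class 1): distance = 6
K=1 nearest neighbors: classes = [1]
Votes for class 1: 1 / 1
Majority vote => class 1

1


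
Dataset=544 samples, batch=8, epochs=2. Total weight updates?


Iterations per epoch = 544 / 8 = 68
Total updates = iterations_per_epoch * epochs
= 68 * 2
= 136

136


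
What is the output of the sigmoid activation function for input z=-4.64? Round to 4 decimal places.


sigmoid(z) = 1 / (1 + exp(-z))
exp(-(-4.64)) = exp(4.64) = 103.5443
1 + 103.5443 = 104.5443
1 / 104.5443 = 0.0096

0.0096


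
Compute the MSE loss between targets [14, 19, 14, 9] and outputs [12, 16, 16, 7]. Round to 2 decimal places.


Differences: [2, 3, -2, 2]
Squared errors: [4, 9, 4, 4]
Sum of squared errors = 21
MSE = 21 / 4 = 5.25

5.25


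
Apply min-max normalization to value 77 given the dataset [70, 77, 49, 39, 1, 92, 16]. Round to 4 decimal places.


Min = 1, Max = 92
Range = 92 - 1 = 91
Scaled = (x - min) / (max - min)
= (77 - 1) / 91
= 76 / 91
= 0.8352

0.8352


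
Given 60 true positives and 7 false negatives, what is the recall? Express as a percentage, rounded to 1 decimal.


Recall = TP / (TP + FN) * 100
= 60 / (60 + 7)
= 60 / 67
= 0.8955
= 89.6%

89.6


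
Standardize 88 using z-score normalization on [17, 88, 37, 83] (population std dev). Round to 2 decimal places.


Mean = (17 + 88 + 37 + 83) / 4 = 56.25
Variance = sum((x_i - mean)^2) / n = 908.6875
Std = sqrt(908.6875) = 30.1444
Z = (x - mean) / std
= (88 - 56.25) / 30.1444
= 31.75 / 30.1444
= 1.05

1.05


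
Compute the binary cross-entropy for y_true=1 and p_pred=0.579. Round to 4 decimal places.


For y=1: Loss = -log(p)
= -log(0.579)
= -(-0.5465)
= 0.5465

0.5465


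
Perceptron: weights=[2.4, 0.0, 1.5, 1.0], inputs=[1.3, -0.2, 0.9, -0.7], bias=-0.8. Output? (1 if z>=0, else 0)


z = w . x + b
= 2.4*1.3 + 0.0*-0.2 + 1.5*0.9 + 1.0*-0.7 + -0.8
= 3.12 + -0.0 + 1.35 + -0.7 + -0.8
= 3.77 + -0.8
= 2.97
Since z = 2.97 >= 0, output = 1

1


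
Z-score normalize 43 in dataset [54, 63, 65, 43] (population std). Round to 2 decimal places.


Mean = (54 + 63 + 65 + 43) / 4 = 56.25
Variance = sum((x_i - mean)^2) / n = 75.6875
Std = sqrt(75.6875) = 8.6999
Z = (x - mean) / std
= (43 - 56.25) / 8.6999
= -13.25 / 8.6999
= -1.52

-1.52


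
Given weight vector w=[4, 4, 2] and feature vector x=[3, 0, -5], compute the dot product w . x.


Element-wise products:
4 * 3 = 12
4 * 0 = 0
2 * -5 = -10
Sum = 12 + 0 + -10
= 2

2


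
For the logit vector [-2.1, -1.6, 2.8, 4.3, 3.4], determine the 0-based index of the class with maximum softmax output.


Softmax is a monotonic transformation, so it preserves the argmax.
We need to find the index of the maximum logit.
Index 0: -2.1
Index 1: -1.6
Index 2: 2.8
Index 3: 4.3
Index 4: 3.4
Maximum logit = 4.3 at index 3

3


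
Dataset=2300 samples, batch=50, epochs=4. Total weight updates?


Iterations per epoch = 2300 / 50 = 46
Total updates = iterations_per_epoch * epochs
= 46 * 4
= 184

184


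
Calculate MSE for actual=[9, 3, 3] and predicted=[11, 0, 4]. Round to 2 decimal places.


Differences: [-2, 3, -1]
Squared errors: [4, 9, 1]
Sum of squared errors = 14
MSE = 14 / 3 = 4.67

4.67


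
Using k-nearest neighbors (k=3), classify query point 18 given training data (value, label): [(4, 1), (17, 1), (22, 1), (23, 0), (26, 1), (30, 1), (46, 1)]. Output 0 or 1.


Distances from query 18:
Point 17 (class 1): distance = 1
Point 22 (class 1): distance = 4
Point 23 (class 0): distance = 5
K=3 nearest neighbors: classes = [1, 1, 0]
Votes for class 1: 2 / 3
Majority vote => class 1

1


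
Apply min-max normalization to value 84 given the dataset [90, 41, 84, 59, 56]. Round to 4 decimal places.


Min = 41, Max = 90
Range = 90 - 41 = 49
Scaled = (x - min) / (max - min)
= (84 - 41) / 49
= 43 / 49
= 0.8776

0.8776


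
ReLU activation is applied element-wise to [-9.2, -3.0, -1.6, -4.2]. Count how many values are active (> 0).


ReLU(x) = max(0, x) for each element:
ReLU(-9.2) = 0
ReLU(-3.0) = 0
ReLU(-1.6) = 0
ReLU(-4.2) = 0
Active neurons (>0): 0

0


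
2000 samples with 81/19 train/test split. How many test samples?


Train samples = 2000 * 81% = 1620
Test samples = 2000 - 1620
= 380

380


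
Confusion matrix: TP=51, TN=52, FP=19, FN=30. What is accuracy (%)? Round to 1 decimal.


Accuracy = (TP + TN) / (TP + TN + FP + FN) * 100
= (51 + 52) / (51 + 52 + 19 + 30)
= 103 / 152
= 0.6776
= 67.8%

67.8


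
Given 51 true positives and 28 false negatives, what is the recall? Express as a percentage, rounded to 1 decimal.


Recall = TP / (TP + FN) * 100
= 51 / (51 + 28)
= 51 / 79
= 0.6456
= 64.6%

64.6


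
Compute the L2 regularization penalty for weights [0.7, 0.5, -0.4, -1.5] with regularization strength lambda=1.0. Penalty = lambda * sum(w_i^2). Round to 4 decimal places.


Squaring each weight:
0.7^2 = 0.49
0.5^2 = 0.25
(-0.4)^2 = 0.16
(-1.5)^2 = 2.25
Sum of squares = 3.15
Penalty = 1.0 * 3.15 = 3.1500

3.1500


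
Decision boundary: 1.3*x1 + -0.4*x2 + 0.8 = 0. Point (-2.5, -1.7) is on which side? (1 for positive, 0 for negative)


Compute 1.3 * -2.5 + -0.4 * -1.7 + 0.8
= -3.25 + 0.68 + 0.8
= -1.77
Since -1.77 < 0, the point is on the negative side.

0


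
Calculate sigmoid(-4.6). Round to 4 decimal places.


sigmoid(z) = 1 / (1 + exp(-z))
exp(-(-4.6)) = exp(4.6) = 99.4843
1 + 99.4843 = 100.4843
1 / 100.4843 = 0.0100

0.0100


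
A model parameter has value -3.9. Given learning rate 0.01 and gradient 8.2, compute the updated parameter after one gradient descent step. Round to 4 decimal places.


w_new = w_old - lr * gradient
= -3.9 - 0.01 * 8.2
= -3.9 - (0.082)
= -3.9820

-3.9820


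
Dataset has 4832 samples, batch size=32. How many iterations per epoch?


Iterations per epoch = dataset_size / batch_size
= 4832 / 32
= 151

151


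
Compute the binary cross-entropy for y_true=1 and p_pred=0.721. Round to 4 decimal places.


For y=1: Loss = -log(p)
= -log(0.721)
= -(-0.3271)
= 0.3271

0.3271


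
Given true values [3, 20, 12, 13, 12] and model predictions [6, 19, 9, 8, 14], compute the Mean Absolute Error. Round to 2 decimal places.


Absolute errors: [3, 1, 3, 5, 2]
Sum of absolute errors = 14
MAE = 14 / 5 = 2.80

2.80


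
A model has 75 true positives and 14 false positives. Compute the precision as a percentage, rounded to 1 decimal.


Precision = TP / (TP + FP) * 100
= 75 / (75 + 14)
= 75 / 89
= 0.8427
= 84.3%

84.3


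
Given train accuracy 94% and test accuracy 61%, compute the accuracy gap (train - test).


Gap = train_accuracy - test_accuracy
= 94 - 61
= 33%
This large gap strongly indicates overfitting.

33


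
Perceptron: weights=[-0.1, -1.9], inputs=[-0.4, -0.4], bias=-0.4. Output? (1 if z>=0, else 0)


z = w . x + b
= -0.1*-0.4 + -1.9*-0.4 + -0.4
= 0.04 + 0.76 + -0.4
= 0.8 + -0.4
= 0.4
Since z = 0.4 >= 0, output = 1

1


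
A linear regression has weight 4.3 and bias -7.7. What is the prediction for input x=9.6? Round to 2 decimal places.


y = 4.3 * 9.6 + (-7.7)
= 41.28 + (-7.7)
= 33.58

33.58


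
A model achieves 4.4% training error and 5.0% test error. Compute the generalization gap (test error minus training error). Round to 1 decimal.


Generalization gap = test_error - train_error
= 5.0 - 4.4
= 0.6%
A small gap suggests good generalization.

0.6


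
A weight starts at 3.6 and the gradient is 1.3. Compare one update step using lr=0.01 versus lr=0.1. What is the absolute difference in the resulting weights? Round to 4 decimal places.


With lr=0.01: w_new = 3.6 - 0.01 * 1.3 = 3.587
With lr=0.1: w_new = 3.6 - 0.1 * 1.3 = 3.47
Absolute difference = |3.587 - 3.47|
= 0.1170

0.1170


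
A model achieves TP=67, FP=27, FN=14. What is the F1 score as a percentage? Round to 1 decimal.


Precision = TP / (TP + FP) = 67 / 94 = 0.7128
Recall = TP / (TP + FN) = 67 / 81 = 0.8272
F1 = 2 * P * R / (P + R)
= 2 * 0.7128 * 0.8272 / (0.7128 + 0.8272)
= 1.1791 / 1.5399
= 0.7657
As percentage: 76.6%

76.6


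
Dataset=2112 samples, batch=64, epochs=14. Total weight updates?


Iterations per epoch = 2112 / 64 = 33
Total updates = iterations_per_epoch * epochs
= 33 * 14
= 462

462


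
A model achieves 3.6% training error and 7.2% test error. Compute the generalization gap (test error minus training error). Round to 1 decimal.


Generalization gap = test_error - train_error
= 7.2 - 3.6
= 3.6%
A moderate gap.

3.6


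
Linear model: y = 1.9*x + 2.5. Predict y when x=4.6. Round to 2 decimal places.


y = 1.9 * 4.6 + (2.5)
= 8.74 + (2.5)
= 11.24

11.24


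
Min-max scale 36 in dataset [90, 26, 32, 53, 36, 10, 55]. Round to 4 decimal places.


Min = 10, Max = 90
Range = 90 - 10 = 80
Scaled = (x - min) / (max - min)
= (36 - 10) / 80
= 26 / 80
= 0.3250

0.3250


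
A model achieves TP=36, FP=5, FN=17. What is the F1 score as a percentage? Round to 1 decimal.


Precision = TP / (TP + FP) = 36 / 41 = 0.878
Recall = TP / (TP + FN) = 36 / 53 = 0.6792
F1 = 2 * P * R / (P + R)
= 2 * 0.878 * 0.6792 / (0.878 + 0.6792)
= 1.1928 / 1.5573
= 0.766
As percentage: 76.6%

76.6


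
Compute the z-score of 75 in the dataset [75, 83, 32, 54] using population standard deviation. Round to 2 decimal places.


Mean = (75 + 83 + 32 + 54) / 4 = 61.0
Variance = sum((x_i - mean)^2) / n = 392.5
Std = sqrt(392.5) = 19.8116
Z = (x - mean) / std
= (75 - 61.0) / 19.8116
= 14.0 / 19.8116
= 0.71

0.71


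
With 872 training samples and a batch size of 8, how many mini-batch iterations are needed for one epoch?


Iterations per epoch = dataset_size / batch_size
= 872 / 8
= 109

109


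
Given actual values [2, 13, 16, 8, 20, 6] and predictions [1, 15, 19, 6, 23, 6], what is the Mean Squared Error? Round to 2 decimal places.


Differences: [1, -2, -3, 2, -3, 0]
Squared errors: [1, 4, 9, 4, 9, 0]
Sum of squared errors = 27
MSE = 27 / 6 = 4.50

4.50


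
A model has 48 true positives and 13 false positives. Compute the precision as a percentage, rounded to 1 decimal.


Precision = TP / (TP + FP) * 100
= 48 / (48 + 13)
= 48 / 61
= 0.7869
= 78.7%

78.7


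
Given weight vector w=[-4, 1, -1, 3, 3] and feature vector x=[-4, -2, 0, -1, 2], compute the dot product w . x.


Element-wise products:
-4 * -4 = 16
1 * -2 = -2
-1 * 0 = 0
3 * -1 = -3
3 * 2 = 6
Sum = 16 + -2 + 0 + -3 + 6
= 17

17


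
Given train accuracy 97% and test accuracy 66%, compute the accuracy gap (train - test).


Gap = train_accuracy - test_accuracy
= 97 - 66
= 31%
This large gap strongly indicates overfitting.

31


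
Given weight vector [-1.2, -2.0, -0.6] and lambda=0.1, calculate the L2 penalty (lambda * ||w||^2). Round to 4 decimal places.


Squaring each weight:
(-1.2)^2 = 1.44
(-2.0)^2 = 4.0
(-0.6)^2 = 0.36
Sum of squares = 5.8
Penalty = 0.1 * 5.8 = 0.5800

0.5800


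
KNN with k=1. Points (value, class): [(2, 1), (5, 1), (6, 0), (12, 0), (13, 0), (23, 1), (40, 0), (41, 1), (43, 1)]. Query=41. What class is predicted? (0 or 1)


Distances from query 41:
Point 41 (class 1): distance = 0
K=1 nearest neighbors: classes = [1]
Votes for class 1: 1 / 1
Majority vote => class 1

1


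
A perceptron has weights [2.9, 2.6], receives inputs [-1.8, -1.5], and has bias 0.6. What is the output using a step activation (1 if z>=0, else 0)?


z = w . x + b
= 2.9*-1.8 + 2.6*-1.5 + 0.6
= -5.22 + -3.9 + 0.6
= -9.12 + 0.6
= -8.52
Since z = -8.52 < 0, output = 0

0


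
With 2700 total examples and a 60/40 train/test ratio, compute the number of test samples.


Train samples = 2700 * 60% = 1620
Test samples = 2700 - 1620
= 1080

1080


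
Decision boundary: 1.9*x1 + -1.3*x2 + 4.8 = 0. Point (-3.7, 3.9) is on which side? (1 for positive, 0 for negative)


Compute 1.9 * -3.7 + -1.3 * 3.9 + 4.8
= -7.03 + -5.07 + 4.8
= -7.3
Since -7.3 < 0, the point is on the negative side.

0


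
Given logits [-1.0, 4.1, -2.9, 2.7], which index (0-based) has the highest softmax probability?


Softmax is a monotonic transformation, so it preserves the argmax.
We need to find the index of the maximum logit.
Index 0: -1.0
Index 1: 4.1
Index 2: -2.9
Index 3: 2.7
Maximum logit = 4.1 at index 1

1


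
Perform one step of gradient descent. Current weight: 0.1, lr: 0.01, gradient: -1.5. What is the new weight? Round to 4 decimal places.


w_new = w_old - lr * gradient
= 0.1 - 0.01 * -1.5
= 0.1 - (-0.015)
= 0.1150

0.1150


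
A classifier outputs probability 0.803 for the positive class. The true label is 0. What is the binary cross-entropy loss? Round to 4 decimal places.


For y=0: Loss = -log(1-p)
= -log(1 - 0.803)
= -log(0.197)
= -(-1.6246)
= 1.6246

1.6246


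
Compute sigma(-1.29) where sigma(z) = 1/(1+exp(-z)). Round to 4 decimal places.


sigmoid(z) = 1 / (1 + exp(-z))
exp(-(-1.29)) = exp(1.29) = 3.6328
1 + 3.6328 = 4.6328
1 / 4.6328 = 0.2159

0.2159


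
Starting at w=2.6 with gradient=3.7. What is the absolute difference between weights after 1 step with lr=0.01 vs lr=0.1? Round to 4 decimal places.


With lr=0.01: w_new = 2.6 - 0.01 * 3.7 = 2.563
With lr=0.1: w_new = 2.6 - 0.1 * 3.7 = 2.23
Absolute difference = |2.563 - 2.23|
= 0.3330

0.3330


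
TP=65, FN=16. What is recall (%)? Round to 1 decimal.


Recall = TP / (TP + FN) * 100
= 65 / (65 + 16)
= 65 / 81
= 0.8025
= 80.2%

80.2


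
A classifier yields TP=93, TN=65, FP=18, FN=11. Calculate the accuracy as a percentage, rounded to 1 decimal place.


Accuracy = (TP + TN) / (TP + TN + FP + FN) * 100
= (93 + 65) / (93 + 65 + 18 + 11)
= 158 / 187
= 0.8449
= 84.5%

84.5


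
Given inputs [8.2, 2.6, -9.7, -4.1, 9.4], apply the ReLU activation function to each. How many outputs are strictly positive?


ReLU(x) = max(0, x) for each element:
ReLU(8.2) = 8.2
ReLU(2.6) = 2.6
ReLU(-9.7) = 0
ReLU(-4.1) = 0
ReLU(9.4) = 9.4
Active neurons (>0): 3

3


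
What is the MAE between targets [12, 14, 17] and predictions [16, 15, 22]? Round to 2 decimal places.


Absolute errors: [4, 1, 5]
Sum of absolute errors = 10
MAE = 10 / 3 = 3.33

3.33


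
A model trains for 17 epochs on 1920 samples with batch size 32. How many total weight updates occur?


Iterations per epoch = 1920 / 32 = 60
Total updates = iterations_per_epoch * epochs
= 60 * 17
= 1020

1020


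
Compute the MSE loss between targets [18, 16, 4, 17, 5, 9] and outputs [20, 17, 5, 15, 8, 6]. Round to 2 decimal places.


Differences: [-2, -1, -1, 2, -3, 3]
Squared errors: [4, 1, 1, 4, 9, 9]
Sum of squared errors = 28
MSE = 28 / 6 = 4.67

4.67


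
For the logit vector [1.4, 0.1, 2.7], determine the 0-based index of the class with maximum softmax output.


Softmax is a monotonic transformation, so it preserves the argmax.
We need to find the index of the maximum logit.
Index 0: 1.4
Index 1: 0.1
Index 2: 2.7
Maximum logit = 2.7 at index 2

2


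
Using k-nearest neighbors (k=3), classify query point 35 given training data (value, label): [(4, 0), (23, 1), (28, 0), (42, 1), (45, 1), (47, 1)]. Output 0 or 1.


Distances from query 35:
Point 28 (class 0): distance = 7
Point 42 (class 1): distance = 7
Point 45 (class 1): distance = 10
K=3 nearest neighbors: classes = [0, 1, 1]
Votes for class 1: 2 / 3
Majority vote => class 1

1


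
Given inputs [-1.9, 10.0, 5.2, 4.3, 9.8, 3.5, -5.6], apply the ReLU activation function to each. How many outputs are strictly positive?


ReLU(x) = max(0, x) for each element:
ReLU(-1.9) = 0
ReLU(10.0) = 10.0
ReLU(5.2) = 5.2
ReLU(4.3) = 4.3
ReLU(9.8) = 9.8
ReLU(3.5) = 3.5
ReLU(-5.6) = 0
Active neurons (>0): 5

5


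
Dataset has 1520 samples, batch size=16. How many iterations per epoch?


Iterations per epoch = dataset_size / batch_size
= 1520 / 16
= 95

95


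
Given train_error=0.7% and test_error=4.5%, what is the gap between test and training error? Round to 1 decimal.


Generalization gap = test_error - train_error
= 4.5 - 0.7
= 3.8%
A moderate gap.

3.8


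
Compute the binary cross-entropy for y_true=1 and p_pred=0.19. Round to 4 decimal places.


For y=1: Loss = -log(p)
= -log(0.19)
= -(-1.6607)
= 1.6607

1.6607


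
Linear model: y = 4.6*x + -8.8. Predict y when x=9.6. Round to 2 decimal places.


y = 4.6 * 9.6 + (-8.8)
= 44.16 + (-8.8)
= 35.36

35.36


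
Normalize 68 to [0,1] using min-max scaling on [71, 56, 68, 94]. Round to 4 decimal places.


Min = 56, Max = 94
Range = 94 - 56 = 38
Scaled = (x - min) / (max - min)
= (68 - 56) / 38
= 12 / 38
= 0.3158

0.3158


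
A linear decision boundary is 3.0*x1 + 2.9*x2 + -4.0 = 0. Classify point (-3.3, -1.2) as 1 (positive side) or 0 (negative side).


Compute 3.0 * -3.3 + 2.9 * -1.2 + -4.0
= -9.9 + -3.48 + -4.0
= -17.38
Since -17.38 < 0, the point is on the negative side.

0


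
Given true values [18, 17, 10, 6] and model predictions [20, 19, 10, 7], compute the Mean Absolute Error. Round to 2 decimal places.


Absolute errors: [2, 2, 0, 1]
Sum of absolute errors = 5
MAE = 5 / 4 = 1.25

1.25


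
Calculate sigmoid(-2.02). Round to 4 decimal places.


sigmoid(z) = 1 / (1 + exp(-z))
exp(-(-2.02)) = exp(2.02) = 7.5383
1 + 7.5383 = 8.5383
1 / 8.5383 = 0.1171

0.1171


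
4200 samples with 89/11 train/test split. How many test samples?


Train samples = 4200 * 89% = 3738
Test samples = 4200 - 3738
= 462

462


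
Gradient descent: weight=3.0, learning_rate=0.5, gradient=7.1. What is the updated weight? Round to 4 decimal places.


w_new = w_old - lr * gradient
= 3.0 - 0.5 * 7.1
= 3.0 - (3.55)
= -0.5500

-0.5500


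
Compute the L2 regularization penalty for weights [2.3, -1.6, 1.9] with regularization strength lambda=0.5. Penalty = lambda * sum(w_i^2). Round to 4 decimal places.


Squaring each weight:
2.3^2 = 5.29
(-1.6)^2 = 2.56
1.9^2 = 3.61
Sum of squares = 11.46
Penalty = 0.5 * 11.46 = 5.7300

5.7300


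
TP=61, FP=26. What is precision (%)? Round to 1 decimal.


Precision = TP / (TP + FP) * 100
= 61 / (61 + 26)
= 61 / 87
= 0.7011
= 70.1%

70.1


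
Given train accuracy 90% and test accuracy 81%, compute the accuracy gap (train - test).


Gap = train_accuracy - test_accuracy
= 90 - 81
= 9%
This moderate gap may indicate mild overfitting.

9


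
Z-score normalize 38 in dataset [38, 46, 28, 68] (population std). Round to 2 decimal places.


Mean = (38 + 46 + 28 + 68) / 4 = 45.0
Variance = sum((x_i - mean)^2) / n = 217.0
Std = sqrt(217.0) = 14.7309
Z = (x - mean) / std
= (38 - 45.0) / 14.7309
= -7.0 / 14.7309
= -0.48

-0.48


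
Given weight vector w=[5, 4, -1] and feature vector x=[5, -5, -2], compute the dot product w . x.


Element-wise products:
5 * 5 = 25
4 * -5 = -20
-1 * -2 = 2
Sum = 25 + -20 + 2
= 7

7


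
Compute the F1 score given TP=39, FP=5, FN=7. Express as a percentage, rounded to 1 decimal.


Precision = TP / (TP + FP) = 39 / 44 = 0.8864
Recall = TP / (TP + FN) = 39 / 46 = 0.8478
F1 = 2 * P * R / (P + R)
= 2 * 0.8864 * 0.8478 / (0.8864 + 0.8478)
= 1.503 / 1.7342
= 0.8667
As percentage: 86.7%

86.7


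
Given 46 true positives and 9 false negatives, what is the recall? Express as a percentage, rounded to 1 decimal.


Recall = TP / (TP + FN) * 100
= 46 / (46 + 9)
= 46 / 55
= 0.8364
= 83.6%

83.6


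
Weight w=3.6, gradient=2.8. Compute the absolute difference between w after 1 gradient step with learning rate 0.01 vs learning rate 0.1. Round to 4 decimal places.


With lr=0.01: w_new = 3.6 - 0.01 * 2.8 = 3.572
With lr=0.1: w_new = 3.6 - 0.1 * 2.8 = 3.32
Absolute difference = |3.572 - 3.32|
= 0.2520

0.2520


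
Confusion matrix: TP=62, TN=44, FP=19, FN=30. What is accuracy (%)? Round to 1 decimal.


Accuracy = (TP + TN) / (TP + TN + FP + FN) * 100
= (62 + 44) / (62 + 44 + 19 + 30)
= 106 / 155
= 0.6839
= 68.4%

68.4


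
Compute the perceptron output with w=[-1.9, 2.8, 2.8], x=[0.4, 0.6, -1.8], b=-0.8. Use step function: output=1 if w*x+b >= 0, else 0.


z = w . x + b
= -1.9*0.4 + 2.8*0.6 + 2.8*-1.8 + -0.8
= -0.76 + 1.68 + -5.04 + -0.8
= -4.12 + -0.8
= -4.92
Since z = -4.92 < 0, output = 0

0


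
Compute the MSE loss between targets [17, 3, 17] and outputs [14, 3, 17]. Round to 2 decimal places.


Differences: [3, 0, 0]
Squared errors: [9, 0, 0]
Sum of squared errors = 9
MSE = 9 / 3 = 3.00

3.00


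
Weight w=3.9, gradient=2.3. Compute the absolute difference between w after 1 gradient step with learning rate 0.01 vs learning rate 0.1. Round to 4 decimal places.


With lr=0.01: w_new = 3.9 - 0.01 * 2.3 = 3.877
With lr=0.1: w_new = 3.9 - 0.1 * 2.3 = 3.67
Absolute difference = |3.877 - 3.67|
= 0.2070

0.2070


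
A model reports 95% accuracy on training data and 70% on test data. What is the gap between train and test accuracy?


Gap = train_accuracy - test_accuracy
= 95 - 70
= 25%
This large gap strongly indicates overfitting.

25


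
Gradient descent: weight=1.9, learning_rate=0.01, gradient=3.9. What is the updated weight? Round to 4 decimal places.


w_new = w_old - lr * gradient
= 1.9 - 0.01 * 3.9
= 1.9 - (0.039)
= 1.8610

1.8610


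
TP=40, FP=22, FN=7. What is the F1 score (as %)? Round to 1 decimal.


Precision = TP / (TP + FP) = 40 / 62 = 0.6452
Recall = TP / (TP + FN) = 40 / 47 = 0.8511
F1 = 2 * P * R / (P + R)
= 2 * 0.6452 * 0.8511 / (0.6452 + 0.8511)
= 1.0981 / 1.4962
= 0.7339
As percentage: 73.4%

73.4


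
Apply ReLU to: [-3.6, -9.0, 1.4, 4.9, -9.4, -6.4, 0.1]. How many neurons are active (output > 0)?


ReLU(x) = max(0, x) for each element:
ReLU(-3.6) = 0
ReLU(-9.0) = 0
ReLU(1.4) = 1.4
ReLU(4.9) = 4.9
ReLU(-9.4) = 0
ReLU(-6.4) = 0
ReLU(0.1) = 0.1
Active neurons (>0): 3

3


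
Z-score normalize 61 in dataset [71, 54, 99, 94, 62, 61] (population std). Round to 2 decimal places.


Mean = (71 + 54 + 99 + 94 + 62 + 61) / 6 = 73.5
Variance = sum((x_i - mean)^2) / n = 290.9167
Std = sqrt(290.9167) = 17.0563
Z = (x - mean) / std
= (61 - 73.5) / 17.0563
= -12.5 / 17.0563
= -0.73

-0.73


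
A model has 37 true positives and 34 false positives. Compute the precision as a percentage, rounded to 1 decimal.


Precision = TP / (TP + FP) * 100
= 37 / (37 + 34)
= 37 / 71
= 0.5211
= 52.1%

52.1


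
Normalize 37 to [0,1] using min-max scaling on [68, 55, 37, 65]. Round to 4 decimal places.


Min = 37, Max = 68
Range = 68 - 37 = 31
Scaled = (x - min) / (max - min)
= (37 - 37) / 31
= 0 / 31
= 0.0000

0.0000


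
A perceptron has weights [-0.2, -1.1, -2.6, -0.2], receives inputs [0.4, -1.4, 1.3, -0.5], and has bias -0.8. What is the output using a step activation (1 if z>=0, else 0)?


z = w . x + b
= -0.2*0.4 + -1.1*-1.4 + -2.6*1.3 + -0.2*-0.5 + -0.8
= -0.08 + 1.54 + -3.38 + 0.1 + -0.8
= -1.82 + -0.8
= -2.62
Since z = -2.62 < 0, output = 0

0


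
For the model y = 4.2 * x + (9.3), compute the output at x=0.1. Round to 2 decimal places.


y = 4.2 * 0.1 + (9.3)
= 0.42 + (9.3)
= 9.72

9.72


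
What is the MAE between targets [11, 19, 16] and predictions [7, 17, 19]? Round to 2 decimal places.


Absolute errors: [4, 2, 3]
Sum of absolute errors = 9
MAE = 9 / 3 = 3.00

3.00


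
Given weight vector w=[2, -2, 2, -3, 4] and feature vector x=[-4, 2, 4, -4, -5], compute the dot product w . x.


Element-wise products:
2 * -4 = -8
-2 * 2 = -4
2 * 4 = 8
-3 * -4 = 12
4 * -5 = -20
Sum = -8 + -4 + 8 + 12 + -20
= -12

-12


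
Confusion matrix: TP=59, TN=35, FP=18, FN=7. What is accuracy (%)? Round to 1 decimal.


Accuracy = (TP + TN) / (TP + TN + FP + FN) * 100
= (59 + 35) / (59 + 35 + 18 + 7)
= 94 / 119
= 0.7899
= 79.0%

79.0


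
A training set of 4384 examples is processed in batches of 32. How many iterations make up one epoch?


Iterations per epoch = dataset_size / batch_size
= 4384 / 32
= 137

137


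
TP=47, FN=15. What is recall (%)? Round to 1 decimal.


Recall = TP / (TP + FN) * 100
= 47 / (47 + 15)
= 47 / 62
= 0.7581
= 75.8%

75.8


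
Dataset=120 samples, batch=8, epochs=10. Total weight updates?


Iterations per epoch = 120 / 8 = 15
Total updates = iterations_per_epoch * epochs
= 15 * 10
= 150

150


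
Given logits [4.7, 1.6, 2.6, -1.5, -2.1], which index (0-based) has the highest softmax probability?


Softmax is a monotonic transformation, so it preserves the argmax.
We need to find the index of the maximum logit.
Index 0: 4.7
Index 1: 1.6
Index 2: 2.6
Index 3: -1.5
Index 4: -2.1
Maximum logit = 4.7 at index 0

0


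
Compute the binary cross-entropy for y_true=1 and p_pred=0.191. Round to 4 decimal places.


For y=1: Loss = -log(p)
= -log(0.191)
= -(-1.6555)
= 1.6555

1.6555


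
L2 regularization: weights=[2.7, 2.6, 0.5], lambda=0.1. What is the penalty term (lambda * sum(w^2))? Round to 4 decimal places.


Squaring each weight:
2.7^2 = 7.29
2.6^2 = 6.76
0.5^2 = 0.25
Sum of squares = 14.3
Penalty = 0.1 * 14.3 = 1.4300

1.4300


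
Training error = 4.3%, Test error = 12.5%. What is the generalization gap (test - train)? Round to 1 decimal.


Generalization gap = test_error - train_error
= 12.5 - 4.3
= 8.2%
A moderate gap.

8.2


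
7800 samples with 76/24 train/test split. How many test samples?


Train samples = 7800 * 76% = 5928
Test samples = 7800 - 5928
= 1872

1872


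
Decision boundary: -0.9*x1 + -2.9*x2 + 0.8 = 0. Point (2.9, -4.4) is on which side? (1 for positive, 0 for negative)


Compute -0.9 * 2.9 + -2.9 * -4.4 + 0.8
= -2.61 + 12.76 + 0.8
= 10.95
Since 10.95 >= 0, the point is on the positive side.

1


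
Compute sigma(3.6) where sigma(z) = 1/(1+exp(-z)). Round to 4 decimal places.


sigmoid(z) = 1 / (1 + exp(-z))
exp(-(3.6)) = exp(-3.6) = 0.0273
1 + 0.0273 = 1.0273
1 / 1.0273 = 0.9734

0.9734


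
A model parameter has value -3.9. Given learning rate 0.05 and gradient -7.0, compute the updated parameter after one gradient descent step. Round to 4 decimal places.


w_new = w_old - lr * gradient
= -3.9 - 0.05 * -7.0
= -3.9 - (-0.35)
= -3.5500

-3.5500


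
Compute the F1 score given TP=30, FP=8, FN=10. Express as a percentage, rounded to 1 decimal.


Precision = TP / (TP + FP) = 30 / 38 = 0.7895
Recall = TP / (TP + FN) = 30 / 40 = 0.75
F1 = 2 * P * R / (P + R)
= 2 * 0.7895 * 0.75 / (0.7895 + 0.75)
= 1.1842 / 1.5395
= 0.7692
As percentage: 76.9%

76.9


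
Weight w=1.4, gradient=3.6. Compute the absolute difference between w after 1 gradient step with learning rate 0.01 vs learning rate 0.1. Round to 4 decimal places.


With lr=0.01: w_new = 1.4 - 0.01 * 3.6 = 1.364
With lr=0.1: w_new = 1.4 - 0.1 * 3.6 = 1.04
Absolute difference = |1.364 - 1.04|
= 0.3240

0.3240


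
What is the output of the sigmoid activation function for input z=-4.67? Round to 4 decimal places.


sigmoid(z) = 1 / (1 + exp(-z))
exp(-(-4.67)) = exp(4.67) = 106.6977
1 + 106.6977 = 107.6977
1 / 107.6977 = 0.0093

0.0093


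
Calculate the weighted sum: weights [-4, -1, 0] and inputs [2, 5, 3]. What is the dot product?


Element-wise products:
-4 * 2 = -8
-1 * 5 = -5
0 * 3 = 0
Sum = -8 + -5 + 0
= -13

-13


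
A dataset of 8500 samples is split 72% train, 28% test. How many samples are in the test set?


Train samples = 8500 * 72% = 6120
Test samples = 8500 - 6120
= 2380

2380


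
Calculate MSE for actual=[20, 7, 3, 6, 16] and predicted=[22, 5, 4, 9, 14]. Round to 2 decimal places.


Differences: [-2, 2, -1, -3, 2]
Squared errors: [4, 4, 1, 9, 4]
Sum of squared errors = 22
MSE = 22 / 5 = 4.40

4.40


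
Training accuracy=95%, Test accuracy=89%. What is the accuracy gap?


Gap = train_accuracy - test_accuracy
= 95 - 89
= 6%
This moderate gap may indicate mild overfitting.

6


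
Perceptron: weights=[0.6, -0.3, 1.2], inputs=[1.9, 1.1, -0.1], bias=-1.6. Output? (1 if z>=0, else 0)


z = w . x + b
= 0.6*1.9 + -0.3*1.1 + 1.2*-0.1 + -1.6
= 1.14 + -0.33 + -0.12 + -1.6
= 0.69 + -1.6
= -0.91
Since z = -0.91 < 0, output = 0

0


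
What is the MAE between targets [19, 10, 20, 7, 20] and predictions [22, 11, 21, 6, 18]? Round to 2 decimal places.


Absolute errors: [3, 1, 1, 1, 2]
Sum of absolute errors = 8
MAE = 8 / 5 = 1.60

1.60


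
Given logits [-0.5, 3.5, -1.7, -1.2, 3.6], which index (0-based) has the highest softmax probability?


Softmax is a monotonic transformation, so it preserves the argmax.
We need to find the index of the maximum logit.
Index 0: -0.5
Index 1: 3.5
Index 2: -1.7
Index 3: -1.2
Index 4: 3.6
Maximum logit = 3.6 at index 4

4


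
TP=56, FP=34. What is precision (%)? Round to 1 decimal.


Precision = TP / (TP + FP) * 100
= 56 / (56 + 34)
= 56 / 90
= 0.6222
= 62.2%

62.2


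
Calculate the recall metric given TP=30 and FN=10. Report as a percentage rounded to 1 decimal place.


Recall = TP / (TP + FN) * 100
= 30 / (30 + 10)
= 30 / 40
= 0.75
= 75.0%

75.0


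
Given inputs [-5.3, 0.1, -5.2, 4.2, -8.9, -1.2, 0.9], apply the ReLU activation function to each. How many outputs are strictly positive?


ReLU(x) = max(0, x) for each element:
ReLU(-5.3) = 0
ReLU(0.1) = 0.1
ReLU(-5.2) = 0
ReLU(4.2) = 4.2
ReLU(-8.9) = 0
ReLU(-1.2) = 0
ReLU(0.9) = 0.9
Active neurons (>0): 3

3


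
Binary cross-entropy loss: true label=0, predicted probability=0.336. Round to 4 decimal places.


For y=0: Loss = -log(1-p)
= -log(1 - 0.336)
= -log(0.664)
= -(-0.4095)
= 0.4095

0.4095


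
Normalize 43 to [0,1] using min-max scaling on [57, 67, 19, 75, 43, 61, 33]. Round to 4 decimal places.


Min = 19, Max = 75
Range = 75 - 19 = 56
Scaled = (x - min) / (max - min)
= (43 - 19) / 56
= 24 / 56
= 0.4286

0.4286


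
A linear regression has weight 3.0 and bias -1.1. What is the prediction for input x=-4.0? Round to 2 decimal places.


y = 3.0 * -4.0 + (-1.1)
= -12.0 + (-1.1)
= -13.10

-13.10


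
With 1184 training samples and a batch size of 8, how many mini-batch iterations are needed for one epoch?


Iterations per epoch = dataset_size / batch_size
= 1184 / 8
= 148

148


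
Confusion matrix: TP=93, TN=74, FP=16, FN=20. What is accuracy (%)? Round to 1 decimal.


Accuracy = (TP + TN) / (TP + TN + FP + FN) * 100
= (93 + 74) / (93 + 74 + 16 + 20)
= 167 / 203
= 0.8227
= 82.3%

82.3


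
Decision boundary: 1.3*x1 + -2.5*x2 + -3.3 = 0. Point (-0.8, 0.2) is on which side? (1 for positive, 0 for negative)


Compute 1.3 * -0.8 + -2.5 * 0.2 + -3.3
= -1.04 + -0.5 + -3.3
= -4.84
Since -4.84 < 0, the point is on the negative side.

0


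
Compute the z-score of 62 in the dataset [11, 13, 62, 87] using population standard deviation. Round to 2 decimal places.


Mean = (11 + 13 + 62 + 87) / 4 = 43.25
Variance = sum((x_i - mean)^2) / n = 1055.1875
Std = sqrt(1055.1875) = 32.4836
Z = (x - mean) / std
= (62 - 43.25) / 32.4836
= 18.75 / 32.4836
= 0.58

0.58


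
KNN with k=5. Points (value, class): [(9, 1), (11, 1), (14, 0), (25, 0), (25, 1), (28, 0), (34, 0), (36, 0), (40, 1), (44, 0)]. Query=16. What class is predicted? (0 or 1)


Distances from query 16:
Point 14 (class 0): distance = 2
Point 11 (class 1): distance = 5
Point 9 (class 1): distance = 7
Point 25 (class 0): distance = 9
Point 25 (class 1): distance = 9
K=5 nearest neighbors: classes = [0, 1, 1, 0, 1]
Votes for class 1: 3 / 5
Majority vote => class 1

1


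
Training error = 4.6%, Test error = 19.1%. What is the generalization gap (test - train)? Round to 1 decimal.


Generalization gap = test_error - train_error
= 19.1 - 4.6
= 14.5%
A large gap suggests overfitting.

14.5


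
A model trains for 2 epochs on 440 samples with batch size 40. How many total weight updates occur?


Iterations per epoch = 440 / 40 = 11
Total updates = iterations_per_epoch * epochs
= 11 * 2
= 22

22


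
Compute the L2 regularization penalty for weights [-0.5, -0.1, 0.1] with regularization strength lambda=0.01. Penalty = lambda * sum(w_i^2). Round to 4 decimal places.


Squaring each weight:
(-0.5)^2 = 0.25
(-0.1)^2 = 0.01
0.1^2 = 0.01
Sum of squares = 0.27
Penalty = 0.01 * 0.27 = 0.0027

0.0027


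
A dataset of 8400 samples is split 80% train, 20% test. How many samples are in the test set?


Train samples = 8400 * 80% = 6720
Test samples = 8400 - 6720
= 1680

1680


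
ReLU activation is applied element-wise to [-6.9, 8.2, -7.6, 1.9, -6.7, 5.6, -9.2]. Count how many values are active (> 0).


ReLU(x) = max(0, x) for each element:
ReLU(-6.9) = 0
ReLU(8.2) = 8.2
ReLU(-7.6) = 0
ReLU(1.9) = 1.9
ReLU(-6.7) = 0
ReLU(5.6) = 5.6
ReLU(-9.2) = 0
Active neurons (>0): 3

3


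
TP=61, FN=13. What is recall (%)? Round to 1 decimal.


Recall = TP / (TP + FN) * 100
= 61 / (61 + 13)
= 61 / 74
= 0.8243
= 82.4%

82.4


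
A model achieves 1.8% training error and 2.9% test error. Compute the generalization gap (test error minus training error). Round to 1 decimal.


Generalization gap = test_error - train_error
= 2.9 - 1.8
= 1.1%
A small gap suggests good generalization.

1.1


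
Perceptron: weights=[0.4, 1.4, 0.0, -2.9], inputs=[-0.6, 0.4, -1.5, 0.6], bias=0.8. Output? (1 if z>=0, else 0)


z = w . x + b
= 0.4*-0.6 + 1.4*0.4 + 0.0*-1.5 + -2.9*0.6 + 0.8
= -0.24 + 0.56 + -0.0 + -1.74 + 0.8
= -1.42 + 0.8
= -0.62
Since z = -0.62 < 0, output = 0

0


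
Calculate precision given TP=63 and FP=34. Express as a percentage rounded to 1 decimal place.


Precision = TP / (TP + FP) * 100
= 63 / (63 + 34)
= 63 / 97
= 0.6495
= 64.9%

64.9


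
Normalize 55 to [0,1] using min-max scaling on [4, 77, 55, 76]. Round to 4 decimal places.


Min = 4, Max = 77
Range = 77 - 4 = 73
Scaled = (x - min) / (max - min)
= (55 - 4) / 73
= 51 / 73
= 0.6986

0.6986


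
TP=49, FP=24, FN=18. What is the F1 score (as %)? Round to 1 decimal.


Precision = TP / (TP + FP) = 49 / 73 = 0.6712
Recall = TP / (TP + FN) = 49 / 67 = 0.7313
F1 = 2 * P * R / (P + R)
= 2 * 0.6712 * 0.7313 / (0.6712 + 0.7313)
= 0.9818 / 1.4026
= 0.7
As percentage: 70.0%

70.0
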